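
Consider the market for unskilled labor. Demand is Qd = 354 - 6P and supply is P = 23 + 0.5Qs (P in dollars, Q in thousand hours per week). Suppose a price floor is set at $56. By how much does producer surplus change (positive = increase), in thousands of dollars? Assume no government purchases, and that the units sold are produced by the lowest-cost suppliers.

-216

Rearranging supply gives Qs = 2P - 46. Setting quantity demanded equal to quantity supplied, 354 - 6P = 2P - 46, gives P* = 50 and Q* = 54.
Since 56 > 50, the floor is binding.
At P = 56: Qd = 354 - 6·56 = 18 and Qs = 2·56 - 46 = 66.
Producer surplus without the control is ½ · (50 - 23) · 54 = 729.
With the floor, 18 units are sold at 56. The supply price at Q = 18 is 32, so PS = ½ · [(56 - 23) + (56 - 32)] · 18 = 513.
Change in producer surplus = 513 - 729 = -216.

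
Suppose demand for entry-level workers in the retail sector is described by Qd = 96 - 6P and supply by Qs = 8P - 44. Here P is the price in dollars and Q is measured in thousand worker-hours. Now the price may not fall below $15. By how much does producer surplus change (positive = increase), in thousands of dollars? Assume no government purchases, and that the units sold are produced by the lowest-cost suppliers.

-26.25

Without the control the market clears where 96 - 6P = 8P - 44, i.e. P* = 10 and Q* = 36.
The floor of 15 is above the equilibrium price 10, so it binds.
At P = 15: Qd = 96 - 6·15 = 6 and Qs = 8·15 - 44 = 76.
Producer surplus without the control is ½ · (10 - 5.5) · 36 = 81.
With the floor, 6 units are sold at 15. The supply price at Q = 6 is 6.25, so PS = ½ · [(15 - 5.5) + (15 - 6.25)] · 6 = 54.75.
Change in producer surplus = 54.75 - 81 = -26.25.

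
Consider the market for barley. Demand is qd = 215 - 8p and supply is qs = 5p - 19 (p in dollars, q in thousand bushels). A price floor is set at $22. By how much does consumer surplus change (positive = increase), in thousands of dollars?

-220

Without the control the market clears where 215 - 8p = 5p - 19, i.e. p* = 18 and q* = 71.
The floor of 22 is above the equilibrium price 18, so it binds.
At p = 22: qd = 215 - 8·22 = 39 and qs = 5·22 - 19 = 91.
Consumer surplus without the control is ½ · (26.875 - 18) · 71 = 315.0625.
With the floor, consumers buy 39 units at 22, so CS = ½ · (26.875 - 22) · 39 = 95.0625.
Change in consumer surplus = 95.0625 - 315.0625 = -220.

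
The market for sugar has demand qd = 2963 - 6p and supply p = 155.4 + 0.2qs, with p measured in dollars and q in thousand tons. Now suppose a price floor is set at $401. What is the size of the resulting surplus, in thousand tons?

671

Rearranging supply gives qs = 5p - 777. Without the control the market clears where 2963 - 6p = 5p - 777, i.e. p* = 340 and q* = 923.
Since 401 > 340, the floor is binding.
At p = 401: qd = 2963 - 6·401 = 557 and qs = 5·401 - 777 = 1228.
Surplus = qs - qd = 1228 - 557 = 671.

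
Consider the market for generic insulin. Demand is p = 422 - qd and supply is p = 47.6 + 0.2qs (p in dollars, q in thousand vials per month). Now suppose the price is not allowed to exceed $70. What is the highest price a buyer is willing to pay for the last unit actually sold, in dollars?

Rearranging demand gives qd = 422 - p; rearranging supply gives qs = 5p - 238. Without the control the market clears where 422 - p = 5p - 238, i.e. p* = 110 and q* = 312.
The ceiling of 70 is below the equilibrium price 110, so it binds.
At p = 70: qd = 422 - 70 = 352 and qs = 5·70 - 238 = 112.
Only 112 units reach the market. On the demand curve, the marginal buyer's willingness to pay at q = 112 is (422 - 112) = 310.

310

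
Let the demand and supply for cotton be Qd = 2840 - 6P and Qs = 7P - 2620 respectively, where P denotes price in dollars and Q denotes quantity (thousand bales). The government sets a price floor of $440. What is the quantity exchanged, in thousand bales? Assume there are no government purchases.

In a free market, 2840 - 6P = 7P - 2620 gives the equilibrium P* = 420, Q* = 320.
The floor of 440 is above the equilibrium price 420, so it binds.
At P = 440: Qd = 2840 - 6·440 = 200 and Qs = 7·440 - 2620 = 460.
The quantity actually transacted is the short side, demand: 200.

200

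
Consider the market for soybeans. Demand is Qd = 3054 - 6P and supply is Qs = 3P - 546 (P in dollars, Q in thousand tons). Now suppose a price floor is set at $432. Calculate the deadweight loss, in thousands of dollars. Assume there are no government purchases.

In a free market, 3054 - 6P = 3P - 546 gives the equilibrium P* = 400, Q* = 654.
Because the floor (432) lies above the market-clearing price, it is binding.
At P = 432: Qd = 3054 - 6·432 = 462 and Qs = 3·432 - 546 = 750.
Quantity traded falls to 462. At Q = 462 the demand price is (3054 - 462)/6 = 432 and the supply price is (546 + 462)/3 = 336.
Deadweight loss = ½ · (432 - 336) · (654 - 462) = ½ · 96 · 192 = 9216.

9216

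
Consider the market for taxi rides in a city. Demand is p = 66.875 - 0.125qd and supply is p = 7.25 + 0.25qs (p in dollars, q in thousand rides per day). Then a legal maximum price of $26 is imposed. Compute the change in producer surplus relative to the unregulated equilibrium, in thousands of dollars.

-2457

Rearranging demand gives qd = 535 - 8p; rearranging supply gives qs = 4p - 29. Without the control the market clears where 535 - 8p = 4p - 29, i.e. p* = 47 and q* = 159.
Since 26 < 47, the ceiling is binding.
At p = 26: qd = 535 - 8·26 = 327 and qs = 4·26 - 29 = 75.
Producer surplus without the control is ½ · (47 - 7.25) · 159 = 3160.125.
With the ceiling, producers sell 75 units at 26, so PS = ½ · (26 - 7.25) · 75 = 703.125.
Change in producer surplus = 703.125 - 3160.125 = -2457.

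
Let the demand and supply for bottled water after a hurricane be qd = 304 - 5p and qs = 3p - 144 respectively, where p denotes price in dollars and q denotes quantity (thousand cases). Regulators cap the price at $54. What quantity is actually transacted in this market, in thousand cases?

18

Setting quantity demanded equal to quantity supplied, 304 - 5p = 3p - 144, gives p* = 56 and q* = 24.
Because the ceiling (54) lies below the market-clearing price, it is binding.
At p = 54: qd = 304 - 5·54 = 34 and qs = 3·54 - 144 = 18.
The quantity actually transacted is the short side, supply: 18.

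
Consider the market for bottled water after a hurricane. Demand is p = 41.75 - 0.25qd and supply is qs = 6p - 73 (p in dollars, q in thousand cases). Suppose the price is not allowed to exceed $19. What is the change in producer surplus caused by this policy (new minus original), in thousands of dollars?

Rearranging demand gives qd = 167 - 4p. Without the control the market clears where 167 - 4p = 6p - 73, i.e. p* = 24 and q* = 71.
Because the ceiling (19) lies below the market-clearing price, it is binding.
At p = 19: qd = 167 - 4·19 = 91 and qs = 6·19 - 73 = 41.
Producer surplus without the control is ½ · (24 - 73/6) · 71 = 5041/12.
With the ceiling, producers sell 41 units at 19, so PS = ½ · (19 - 73/6) · 41 = 1681/12.
Change in producer surplus = 1681/12 - 5041/12 = -280.

-280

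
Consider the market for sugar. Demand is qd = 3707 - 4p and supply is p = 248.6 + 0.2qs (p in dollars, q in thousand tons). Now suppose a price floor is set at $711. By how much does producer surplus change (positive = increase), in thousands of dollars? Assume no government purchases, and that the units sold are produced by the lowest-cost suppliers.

97469.4

Rearranging supply gives qs = 5p - 1243. Without the control the market clears where 3707 - 4p = 5p - 1243, i.e. p* = 550 and q* = 1507.
Since 711 > 550, the floor is binding.
At p = 711: qd = 3707 - 4·711 = 863 and qs = 5·711 - 1243 = 2312.
Producer surplus without the control is ½ · (550 - 248.6) · 1507 = 227104.9.
With the floor, 863 units are sold at 711. The supply price at q = 863 is 421.2, so PS = ½ · [(711 - 248.6) + (711 - 421.2)] · 863 = 324574.3.
Change in producer surplus = 324574.3 - 227104.9 = 97469.4.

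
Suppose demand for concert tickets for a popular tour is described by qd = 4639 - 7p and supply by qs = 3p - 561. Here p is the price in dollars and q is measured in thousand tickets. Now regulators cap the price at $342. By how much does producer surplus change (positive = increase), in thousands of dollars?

Equilibrium: 4639 - 7p = 3p - 561, so 5200 = 10p and p* = 520, q* = 999.
The ceiling of 342 is below the equilibrium price 520, so it binds.
At p = 342: qd = 4639 - 7·342 = 2245 and qs = 3·342 - 561 = 465.
Producer surplus without the control is ½ · (520 - 187) · 999 = 166333.5.
With the ceiling, producers sell 465 units at 342, so PS = ½ · (342 - 187) · 465 = 36037.5.
Change in producer surplus = 36037.5 - 166333.5 = -130296.

-130296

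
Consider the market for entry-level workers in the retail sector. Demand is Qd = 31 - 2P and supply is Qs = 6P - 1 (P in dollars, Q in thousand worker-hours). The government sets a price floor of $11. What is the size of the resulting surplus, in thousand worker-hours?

56

Setting quantity demanded equal to quantity supplied, 31 - 2P = 6P - 1, gives P* = 4 and Q* = 23.
Since 11 > 4, the floor is binding.
At P = 11: Qd = 31 - 2·11 = 9 and Qs = 6·11 - 1 = 65.
Surplus = Qs - Qd = 65 - 9 = 56.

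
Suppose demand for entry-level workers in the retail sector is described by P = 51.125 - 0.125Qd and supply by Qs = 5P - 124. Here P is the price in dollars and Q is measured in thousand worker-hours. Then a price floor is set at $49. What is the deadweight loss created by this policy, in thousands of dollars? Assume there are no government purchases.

665.6

Rearranging demand gives Qd = 409 - 8P. Without the control the market clears where 409 - 8P = 5P - 124, i.e. P* = 41 and Q* = 81.
Because the floor (49) lies above the market-clearing price, it is binding.
At P = 49: Qd = 409 - 8·49 = 17 and Qs = 5·49 - 124 = 121.
Quantity traded falls to 17. At Q = 17 the demand price is (409 - 17)/8 = 49 and the supply price is (124 + 17)/5 = 28.2.
Deadweight loss = ½ · (49 - 28.2) · (81 - 17) = ½ · 20.8 · 64 = 665.6.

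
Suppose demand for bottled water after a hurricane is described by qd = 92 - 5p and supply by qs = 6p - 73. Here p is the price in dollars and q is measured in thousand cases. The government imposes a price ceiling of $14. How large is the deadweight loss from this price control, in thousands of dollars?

In a free market, 92 - 5p = 6p - 73 gives the equilibrium p* = 15, q* = 17.
Since 14 < 15, the ceiling is binding.
At p = 14: qd = 92 - 5·14 = 22 and qs = 6·14 - 73 = 11.
Quantity traded falls to 11. At q = 11 the demand price is (92 - 11)/5 = 16.2 and the supply price is (73 + 11)/6 = 14.
Deadweight loss = ½ · (16.2 - 14) · (17 - 11) = ½ · 2.2 · 6 = 6.6.

6.6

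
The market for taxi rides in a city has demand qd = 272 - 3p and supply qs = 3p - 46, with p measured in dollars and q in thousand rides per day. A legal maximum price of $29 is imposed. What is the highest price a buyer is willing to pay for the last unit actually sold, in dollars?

Equilibrium: 272 - 3p = 3p - 46, so 318 = 6p and p* = 53, q* = 113.
The ceiling of 29 is below the equilibrium price 53, so it binds.
At p = 29: qd = 272 - 3·29 = 185 and qs = 3·29 - 46 = 41.
Only 41 units reach the market. On the demand curve, the marginal buyer's willingness to pay at q = 41 is (272 - 41)/3 = 77.

77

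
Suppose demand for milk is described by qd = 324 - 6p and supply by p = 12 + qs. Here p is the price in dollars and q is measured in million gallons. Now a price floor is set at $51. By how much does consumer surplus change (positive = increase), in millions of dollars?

Rearranging supply gives qs = p - 12. In a free market, 324 - 6p = p - 12 gives the equilibrium p* = 48, q* = 36.
Since 51 > 48, the floor is binding.
At p = 51: qd = 324 - 6·51 = 18 and qs = 51 - 12 = 39.
Consumer surplus without the control is ½ · (54 - 48) · 36 = 108.
With the floor, consumers buy 18 units at 51, so CS = ½ · (54 - 51) · 18 = 27.
Change in consumer surplus = 27 - 108 = -81.

-81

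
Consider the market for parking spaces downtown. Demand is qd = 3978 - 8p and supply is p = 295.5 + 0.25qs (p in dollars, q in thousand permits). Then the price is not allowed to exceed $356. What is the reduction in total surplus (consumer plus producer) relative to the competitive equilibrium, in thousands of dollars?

Rearranging supply gives qs = 4p - 1182. Setting quantity demanded equal to quantity supplied, 3978 - 8p = 4p - 1182, gives p* = 430 and q* = 538.
Since 356 < 430, the ceiling is binding.
At p = 356: qd = 3978 - 8·356 = 1130 and qs = 4·356 - 1182 = 242.
Quantity traded falls to 242. At q = 242 the demand price is (3978 - 242)/8 = 467 and the supply price is (1182 + 242)/4 = 356.
Deadweight loss = ½ · (467 - 356) · (538 - 242) = ½ · 111 · 296 = 16428.

16428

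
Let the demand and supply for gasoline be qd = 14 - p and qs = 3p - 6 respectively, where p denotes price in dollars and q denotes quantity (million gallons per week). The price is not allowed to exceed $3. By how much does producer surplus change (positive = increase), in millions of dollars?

In a free market, 14 - p = 3p - 6 gives the equilibrium p* = 5, q* = 9.
Since 3 < 5, the ceiling is binding.
At p = 3: qd = 14 - 3 = 11 and qs = 3·3 - 6 = 3.
Producer surplus without the control is ½ · (5 - 2) · 9 = 13.5.
With the ceiling, producers sell 3 units at 3, so PS = ½ · (3 - 2) · 3 = 1.5.
Change in producer surplus = 1.5 - 13.5 = -12.

-12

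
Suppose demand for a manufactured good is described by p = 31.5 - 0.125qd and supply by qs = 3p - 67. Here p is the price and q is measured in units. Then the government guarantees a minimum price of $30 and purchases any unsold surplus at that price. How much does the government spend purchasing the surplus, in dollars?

330

Rearranging demand gives qd = 252 - 8p. Setting quantity demanded equal to quantity supplied, 252 - 8p = 3p - 67, gives p* = 29 and q* = 20.
Because the floor (30) lies above the market-clearing price, it is binding.
At p = 30: qd = 252 - 8·30 = 12 and qs = 3·30 - 67 = 23.
Surplus = qs - qd = 11.
Government expenditure = surplus × support price = 11 × 30 = 330.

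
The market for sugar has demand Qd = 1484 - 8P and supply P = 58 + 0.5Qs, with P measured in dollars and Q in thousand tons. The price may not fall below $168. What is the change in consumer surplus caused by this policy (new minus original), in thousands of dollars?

Rearranging supply gives Qs = 2P - 116. Equilibrium: 1484 - 8P = 2P - 116, so 1600 = 10P and P* = 160, Q* = 204.
Since 168 > 160, the floor is binding.
At P = 168: Qd = 1484 - 8·168 = 140 and Qs = 2·168 - 116 = 220.
Consumer surplus without the control is ½ · (185.5 - 160) · 204 = 2601.
With the floor, consumers buy 140 units at 168, so CS = ½ · (185.5 - 168) · 140 = 1225.
Change in consumer surplus = 1225 - 2601 = -1376.

-1376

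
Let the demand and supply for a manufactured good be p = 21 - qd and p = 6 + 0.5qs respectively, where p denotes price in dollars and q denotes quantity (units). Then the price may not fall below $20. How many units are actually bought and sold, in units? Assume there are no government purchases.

1

Rearranging demand gives qd = 21 - p; rearranging supply gives qs = 2p - 12. Equilibrium: 21 - p = 2p - 12, so 33 = 3p and p* = 11, q* = 10.
Since 20 > 11, the floor is binding.
At p = 20: qd = 21 - 20 = 1 and qs = 2·20 - 12 = 28.
The quantity actually transacted is the short side, demand: 1.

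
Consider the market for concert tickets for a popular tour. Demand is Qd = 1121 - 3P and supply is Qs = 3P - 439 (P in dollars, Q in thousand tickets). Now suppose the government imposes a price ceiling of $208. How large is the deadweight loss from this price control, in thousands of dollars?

8112

Equilibrium: 1121 - 3P = 3P - 439, so 1560 = 6P and P* = 260, Q* = 341.
Because the ceiling (208) lies below the market-clearing price, it is binding.
At P = 208: Qd = 1121 - 3·208 = 497 and Qs = 3·208 - 439 = 185.
Quantity traded falls to 185. At Q = 185 the demand price is (1121 - 185)/3 = 312 and the supply price is (439 + 185)/3 = 208.
Deadweight loss = ½ · (312 - 208) · (341 - 185) = ½ · 104 · 156 = 8112.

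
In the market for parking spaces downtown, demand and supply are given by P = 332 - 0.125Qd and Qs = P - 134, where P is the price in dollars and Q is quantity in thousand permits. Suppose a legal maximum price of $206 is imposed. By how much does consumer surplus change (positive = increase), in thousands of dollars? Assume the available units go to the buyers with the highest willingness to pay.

6812

Rearranging demand gives Qd = 2656 - 8P. Without the control the market clears where 2656 - 8P = P - 134, i.e. P* = 310 and Q* = 176.
Since 206 < 310, the ceiling is binding.
At P = 206: Qd = 2656 - 8·206 = 1008 and Qs = 206 - 134 = 72.
Consumer surplus without the control is ½ · (332 - 310) · 176 = 1936.
With the ceiling, 72 units are sold at 206 (assume they go to the highest-value buyers). The demand price at Q = 72 is 323, so CS = ½ · [(332 - 206) + (323 - 206)] · 72 = 8748.
Change in consumer surplus = 8748 - 1936 = 6812.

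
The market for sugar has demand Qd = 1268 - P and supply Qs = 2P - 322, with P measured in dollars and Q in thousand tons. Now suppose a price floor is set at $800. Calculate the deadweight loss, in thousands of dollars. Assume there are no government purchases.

54675

In a free market, 1268 - P = 2P - 322 gives the equilibrium P* = 530, Q* = 738.
The floor of 800 is above the equilibrium price 530, so it binds.
At P = 800: Qd = 1268 - 800 = 468 and Qs = 2·800 - 322 = 1278.
Quantity traded falls to 468. At Q = 468 the demand price is 1268 - 468 = 800 and the supply price is (322 + 468)/2 = 395.
Deadweight loss = ½ · (800 - 395) · (738 - 468) = ½ · 405 · 270 = 54675.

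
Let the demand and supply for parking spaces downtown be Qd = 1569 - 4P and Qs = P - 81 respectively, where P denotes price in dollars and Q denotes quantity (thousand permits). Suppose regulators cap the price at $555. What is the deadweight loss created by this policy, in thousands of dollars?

Setting quantity demanded equal to quantity supplied, 1569 - 4P = P - 81, gives P* = 330 and Q* = 249.
The ceiling of 555 is above the equilibrium price 330, so it is not binding; the market clears at P* = 330, Q* = 249.
Since the control does not bind, no trades are prevented and deadweight loss is zero.

0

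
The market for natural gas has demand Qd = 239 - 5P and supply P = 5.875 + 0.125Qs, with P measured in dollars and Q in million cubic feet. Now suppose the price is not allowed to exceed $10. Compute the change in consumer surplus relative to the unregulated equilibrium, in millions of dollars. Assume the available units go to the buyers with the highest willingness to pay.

Rearranging supply gives Qs = 8P - 47. In a free market, 239 - 5P = 8P - 47 gives the equilibrium P* = 22, Q* = 129.
Since 10 < 22, the ceiling is binding.
At P = 10: Qd = 239 - 5·10 = 189 and Qs = 8·10 - 47 = 33.
Consumer surplus without the control is ½ · (47.8 - 22) · 129 = 1664.1.
With the ceiling, 33 units are sold at 10 (assume they go to the highest-value buyers). The demand price at Q = 33 is 41.2, so CS = ½ · [(47.8 - 10) + (41.2 - 10)] · 33 = 1138.5.
Change in consumer surplus = 1138.5 - 1664.1 = -525.6.

-525.6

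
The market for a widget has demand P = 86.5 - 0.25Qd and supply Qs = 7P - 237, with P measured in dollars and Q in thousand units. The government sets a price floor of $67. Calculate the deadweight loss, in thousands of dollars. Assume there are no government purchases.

Rearranging demand gives Qd = 346 - 4P. Equilibrium: 346 - 4P = 7P - 237, so 583 = 11P and P* = 53, Q* = 134.
Since 67 > 53, the floor is binding.
At P = 67: Qd = 346 - 4·67 = 78 and Qs = 7·67 - 237 = 232.
Quantity traded falls to 78. At Q = 78 the demand price is (346 - 78)/4 = 67 and the supply price is (237 + 78)/7 = 45.
Deadweight loss = ½ · (67 - 45) · (134 - 78) = ½ · 22 · 56 = 616.

616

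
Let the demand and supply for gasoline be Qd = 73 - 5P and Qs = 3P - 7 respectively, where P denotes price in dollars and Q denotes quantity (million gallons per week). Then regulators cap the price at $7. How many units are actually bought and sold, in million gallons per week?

Equilibrium: 73 - 5P = 3P - 7, so 80 = 8P and P* = 10, Q* = 23.
The ceiling of 7 is below the equilibrium price 10, so it binds.
At P = 7: Qd = 73 - 5·7 = 38 and Qs = 3·7 - 7 = 14.
The quantity actually transacted is the short side, supply: 14.

14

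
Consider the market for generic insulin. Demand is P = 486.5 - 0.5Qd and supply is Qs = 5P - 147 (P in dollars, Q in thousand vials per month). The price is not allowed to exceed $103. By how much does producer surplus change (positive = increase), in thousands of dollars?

-29098.5

Rearranging demand gives Qd = 973 - 2P. Without the control the market clears where 973 - 2P = 5P - 147, i.e. P* = 160 and Q* = 653.
Since 103 < 160, the ceiling is binding.
At P = 103: Qd = 973 - 2·103 = 767 and Qs = 5·103 - 147 = 368.
Producer surplus without the control is ½ · (160 - 29.4) · 653 = 42640.9.
With the ceiling, producers sell 368 units at 103, so PS = ½ · (103 - 29.4) · 368 = 13542.4.
Change in producer surplus = 13542.4 - 42640.9 = -29098.5.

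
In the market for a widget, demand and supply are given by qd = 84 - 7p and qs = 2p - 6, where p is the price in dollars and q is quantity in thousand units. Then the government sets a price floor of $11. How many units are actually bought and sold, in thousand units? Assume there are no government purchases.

Without the control the market clears where 84 - 7p = 2p - 6, i.e. p* = 10 and q* = 14.
Since 11 > 10, the floor is binding.
At p = 11: qd = 84 - 7·11 = 7 and qs = 2·11 - 6 = 16.
The quantity actually transacted is the short side, demand: 7.

7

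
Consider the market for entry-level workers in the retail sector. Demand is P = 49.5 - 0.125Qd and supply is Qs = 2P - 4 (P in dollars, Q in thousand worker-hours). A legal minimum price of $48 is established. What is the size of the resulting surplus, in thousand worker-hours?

80

Rearranging demand gives Qd = 396 - 8P. Setting quantity demanded equal to quantity supplied, 396 - 8P = 2P - 4, gives P* = 40 and Q* = 76.
The floor of 48 is above the equilibrium price 40, so it binds.
At P = 48: Qd = 396 - 8·48 = 12 and Qs = 2·48 - 4 = 92.
Surplus = Qs - Qd = 92 - 12 = 80.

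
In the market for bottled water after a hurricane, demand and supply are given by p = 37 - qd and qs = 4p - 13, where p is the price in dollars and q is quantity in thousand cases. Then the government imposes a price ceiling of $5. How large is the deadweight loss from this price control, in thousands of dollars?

250

Rearranging demand gives qd = 37 - p. Setting quantity demanded equal to quantity supplied, 37 - p = 4p - 13, gives p* = 10 and q* = 27.
Because the ceiling (5) lies below the market-clearing price, it is binding.
At p = 5: qd = 37 - 5 = 32 and qs = 4·5 - 13 = 7.
Quantity traded falls to 7. At q = 7 the demand price is 37 - 7 = 30 and the supply price is (13 + 7)/4 = 5.
Deadweight loss = ½ · (30 - 5) · (27 - 7) = ½ · 25 · 20 = 250.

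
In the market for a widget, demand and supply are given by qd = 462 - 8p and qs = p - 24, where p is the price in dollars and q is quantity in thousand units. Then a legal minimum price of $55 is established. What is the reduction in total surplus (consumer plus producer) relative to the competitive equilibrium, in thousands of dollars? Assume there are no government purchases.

In a free market, 462 - 8p = p - 24 gives the equilibrium p* = 54, q* = 30.
The floor of 55 is above the equilibrium price 54, so it binds.
At p = 55: qd = 462 - 8·55 = 22 and qs = 55 - 24 = 31.
Quantity traded falls to 22. At q = 22 the demand price is (462 - 22)/8 = 55 and the supply price is 24 + 22 = 46.
Deadweight loss = ½ · (55 - 46) · (30 - 22) = ½ · 9 · 8 = 36.

36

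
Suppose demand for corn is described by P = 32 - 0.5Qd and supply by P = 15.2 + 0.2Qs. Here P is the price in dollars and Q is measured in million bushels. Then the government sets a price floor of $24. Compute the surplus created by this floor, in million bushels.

28

Rearranging demand gives Qd = 64 - 2P; rearranging supply gives Qs = 5P - 76. Equilibrium: 64 - 2P = 5P - 76, so 140 = 7P and P* = 20, Q* = 24.
Because the floor (24) lies above the market-clearing price, it is binding.
At P = 24: Qd = 64 - 2·24 = 16 and Qs = 5·24 - 76 = 44.
Surplus = Qs - Qd = 44 - 16 = 28.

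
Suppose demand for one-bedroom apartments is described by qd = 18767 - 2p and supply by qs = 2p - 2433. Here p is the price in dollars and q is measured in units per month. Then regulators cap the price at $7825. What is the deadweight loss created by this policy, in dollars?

Without the control the market clears where 18767 - 2p = 2p - 2433, i.e. p* = 5300 and q* = 8167.
Since 7825 is above p* = 5300, the ceiling does not bind and the free-market outcome prevails.
Since the control does not bind, no trades are prevented and deadweight loss is zero.

0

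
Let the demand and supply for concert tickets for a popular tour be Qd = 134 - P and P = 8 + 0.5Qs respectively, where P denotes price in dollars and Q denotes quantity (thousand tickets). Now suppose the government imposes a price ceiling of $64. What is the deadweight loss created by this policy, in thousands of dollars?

0

Rearranging supply gives Qs = 2P - 16. Setting quantity demanded equal to quantity supplied, 134 - P = 2P - 16, gives P* = 50 and Q* = 84.
Since 64 is above P* = 50, the ceiling does not bind and the free-market outcome prevails.
Since the control does not bind, no trades are prevented and deadweight loss is zero.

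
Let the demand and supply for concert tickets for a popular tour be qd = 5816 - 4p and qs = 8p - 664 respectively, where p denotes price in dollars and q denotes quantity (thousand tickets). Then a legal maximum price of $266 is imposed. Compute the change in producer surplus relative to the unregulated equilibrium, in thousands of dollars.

-701440

Equilibrium: 5816 - 4p = 8p - 664, so 6480 = 12p and p* = 540, q* = 3656.
Since 266 < 540, the ceiling is binding.
At p = 266: qd = 5816 - 4·266 = 4752 and qs = 8·266 - 664 = 1464.
Producer surplus without the control is ½ · (540 - 83) · 3656 = 835396.
With the ceiling, producers sell 1464 units at 266, so PS = ½ · (266 - 83) · 1464 = 133956.
Change in producer surplus = 133956 - 835396 = -701440.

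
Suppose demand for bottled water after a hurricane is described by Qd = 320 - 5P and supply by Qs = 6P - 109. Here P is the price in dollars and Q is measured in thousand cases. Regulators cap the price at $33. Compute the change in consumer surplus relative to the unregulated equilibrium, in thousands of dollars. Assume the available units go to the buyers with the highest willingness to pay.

404.4

In a free market, 320 - 5P = 6P - 109 gives the equilibrium P* = 39, Q* = 125.
Since 33 < 39, the ceiling is binding.
At P = 33: Qd = 320 - 5·33 = 155 and Qs = 6·33 - 109 = 89.
Consumer surplus without the control is ½ · (64 - 39) · 125 = 1562.5.
With the ceiling, 89 units are sold at 33 (assume they go to the highest-value buyers). The demand price at Q = 89 is 46.2, so CS = ½ · [(64 - 33) + (46.2 - 33)] · 89 = 1966.9.
Change in consumer surplus = 1966.9 - 1562.5 = 404.4.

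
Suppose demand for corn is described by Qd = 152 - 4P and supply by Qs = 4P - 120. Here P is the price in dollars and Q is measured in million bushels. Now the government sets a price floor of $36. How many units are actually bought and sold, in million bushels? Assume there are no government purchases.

8

Equilibrium: 152 - 4P = 4P - 120, so 272 = 8P and P* = 34, Q* = 16.
The floor of 36 is above the equilibrium price 34, so it binds.
At P = 36: Qd = 152 - 4·36 = 8 and Qs = 4·36 - 120 = 24.
The quantity actually transacted is the short side, demand: 8.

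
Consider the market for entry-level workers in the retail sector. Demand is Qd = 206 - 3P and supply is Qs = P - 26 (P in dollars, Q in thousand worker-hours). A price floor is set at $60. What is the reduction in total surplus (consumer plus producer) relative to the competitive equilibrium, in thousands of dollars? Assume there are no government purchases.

24

Equilibrium: 206 - 3P = P - 26, so 232 = 4P and P* = 58, Q* = 32.
The floor of 60 is above the equilibrium price 58, so it binds.
At P = 60: Qd = 206 - 3·60 = 26 and Qs = 60 - 26 = 34.
Quantity traded falls to 26. At Q = 26 the demand price is (206 - 26)/3 = 60 and the supply price is 26 + 26 = 52.
Deadweight loss = ½ · (60 - 52) · (32 - 26) = ½ · 8 · 6 = 24.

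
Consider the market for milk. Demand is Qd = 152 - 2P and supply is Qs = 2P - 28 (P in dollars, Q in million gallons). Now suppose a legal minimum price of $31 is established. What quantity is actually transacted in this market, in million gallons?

Without the control the market clears where 152 - 2P = 2P - 28, i.e. P* = 45 and Q* = 62.
The floor of 31 is below the equilibrium price 45, so it is not binding; the market clears at P* = 45, Q* = 62.

62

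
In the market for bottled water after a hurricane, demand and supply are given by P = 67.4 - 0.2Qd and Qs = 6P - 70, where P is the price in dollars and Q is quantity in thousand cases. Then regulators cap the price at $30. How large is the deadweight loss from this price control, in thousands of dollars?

323.4

Rearranging demand gives Qd = 337 - 5P. In a free market, 337 - 5P = 6P - 70 gives the equilibrium P* = 37, Q* = 152.
Since 30 < 37, the ceiling is binding.
At P = 30: Qd = 337 - 5·30 = 187 and Qs = 6·30 - 70 = 110.
Quantity traded falls to 110. At Q = 110 the demand price is (337 - 110)/5 = 45.4 and the supply price is (70 + 110)/6 = 30.
Deadweight loss = ½ · (45.4 - 30) · (152 - 110) = ½ · 15.4 · 42 = 323.4.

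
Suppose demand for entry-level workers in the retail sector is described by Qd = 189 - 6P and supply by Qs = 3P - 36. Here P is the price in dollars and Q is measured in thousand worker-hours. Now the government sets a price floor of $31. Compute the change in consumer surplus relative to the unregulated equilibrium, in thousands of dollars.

Without the control the market clears where 189 - 6P = 3P - 36, i.e. P* = 25 and Q* = 39.
The floor of 31 is above the equilibrium price 25, so it binds.
At P = 31: Qd = 189 - 6·31 = 3 and Qs = 3·31 - 36 = 57.
Consumer surplus without the control is ½ · (31.5 - 25) · 39 = 126.75.
With the floor, consumers buy 3 units at 31, so CS = ½ · (31.5 - 31) · 3 = 0.75.
Change in consumer surplus = 0.75 - 126.75 = -126.

-126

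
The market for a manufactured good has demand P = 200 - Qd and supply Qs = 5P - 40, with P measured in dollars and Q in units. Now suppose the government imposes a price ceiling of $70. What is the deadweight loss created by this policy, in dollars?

Rearranging demand gives Qd = 200 - P. Setting quantity demanded equal to quantity supplied, 200 - P = 5P - 40, gives P* = 40 and Q* = 160.
The ceiling of 70 is above the equilibrium price 40, so it is not binding; the market clears at P* = 40, Q* = 160.
Since the control does not bind, no trades are prevented and deadweight loss is zero.

0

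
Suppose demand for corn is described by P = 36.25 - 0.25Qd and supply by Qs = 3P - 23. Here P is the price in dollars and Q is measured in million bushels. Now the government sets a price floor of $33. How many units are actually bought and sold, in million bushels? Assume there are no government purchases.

Rearranging demand gives Qd = 145 - 4P. Setting quantity demanded equal to quantity supplied, 145 - 4P = 3P - 23, gives P* = 24 and Q* = 49.
Since 33 > 24, the floor is binding.
At P = 33: Qd = 145 - 4·33 = 13 and Qs = 3·33 - 23 = 76.
The quantity actually transacted is the short side, demand: 13.

13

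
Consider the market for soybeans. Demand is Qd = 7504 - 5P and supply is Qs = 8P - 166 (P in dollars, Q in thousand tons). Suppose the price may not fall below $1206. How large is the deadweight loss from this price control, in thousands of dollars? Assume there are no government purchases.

1541540

In a free market, 7504 - 5P = 8P - 166 gives the equilibrium P* = 590, Q* = 4554.
The floor of 1206 is above the equilibrium price 590, so it binds.
At P = 1206: Qd = 7504 - 5·1206 = 1474 and Qs = 8·1206 - 166 = 9482.
Quantity traded falls to 1474. At Q = 1474 the demand price is (7504 - 1474)/5 = 1206 and the supply price is (166 + 1474)/8 = 205.
Deadweight loss = ½ · (1206 - 205) · (4554 - 1474) = ½ · 1001 · 3080 = 1541540.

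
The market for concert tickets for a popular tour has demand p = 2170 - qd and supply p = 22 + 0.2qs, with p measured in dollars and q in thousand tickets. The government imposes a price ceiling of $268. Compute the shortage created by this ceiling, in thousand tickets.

Rearranging demand gives qd = 2170 - p; rearranging supply gives qs = 5p - 110. In a free market, 2170 - p = 5p - 110 gives the equilibrium p* = 380, q* = 1790.
The ceiling of 268 is below the equilibrium price 380, so it binds.
At p = 268: qd = 2170 - 268 = 1902 and qs = 5·268 - 110 = 1230.
Shortage = qd - qs = 1902 - 1230 = 672.

672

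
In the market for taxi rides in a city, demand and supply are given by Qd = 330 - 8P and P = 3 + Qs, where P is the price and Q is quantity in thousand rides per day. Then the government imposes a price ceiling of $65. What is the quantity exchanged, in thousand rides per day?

34

Rearranging supply gives Qs = P - 3. Without the control the market clears where 330 - 8P = P - 3, i.e. P* = 37 and Q* = 34.
The ceiling of 65 is above the equilibrium price 37, so it is not binding; the market clears at P* = 37, Q* = 34.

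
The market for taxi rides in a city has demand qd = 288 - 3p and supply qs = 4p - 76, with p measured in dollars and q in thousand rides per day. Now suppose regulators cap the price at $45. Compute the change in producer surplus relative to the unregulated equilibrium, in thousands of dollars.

-826

Setting quantity demanded equal to quantity supplied, 288 - 3p = 4p - 76, gives p* = 52 and q* = 132.
The ceiling of 45 is below the equilibrium price 52, so it binds.
At p = 45: qd = 288 - 3·45 = 153 and qs = 4·45 - 76 = 104.
Producer surplus without the control is ½ · (52 - 19) · 132 = 2178.
With the ceiling, producers sell 104 units at 45, so PS = ½ · (45 - 19) · 104 = 1352.
Change in producer surplus = 1352 - 2178 = -826.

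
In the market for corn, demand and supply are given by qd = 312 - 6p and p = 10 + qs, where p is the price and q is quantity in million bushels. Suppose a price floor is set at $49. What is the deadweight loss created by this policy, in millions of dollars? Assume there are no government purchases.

Rearranging supply gives qs = p - 10. Without the control the market clears where 312 - 6p = p - 10, i.e. p* = 46 and q* = 36.
Because the floor (49) lies above the market-clearing price, it is binding.
At p = 49: qd = 312 - 6·49 = 18 and qs = 49 - 10 = 39.
Quantity traded falls to 18. At q = 18 the demand price is (312 - 18)/6 = 49 and the supply price is 10 + 18 = 28.
Deadweight loss = ½ · (49 - 28) · (36 - 18) = ½ · 21 · 18 = 189.

189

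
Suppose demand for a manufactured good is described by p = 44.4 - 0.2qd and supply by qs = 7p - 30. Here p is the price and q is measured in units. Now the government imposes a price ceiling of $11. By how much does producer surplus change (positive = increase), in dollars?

Rearranging demand gives qd = 222 - 5p. Equilibrium: 222 - 5p = 7p - 30, so 252 = 12p and p* = 21, q* = 117.
Since 11 < 21, the ceiling is binding.
At p = 11: qd = 222 - 5·11 = 167 and qs = 7·11 - 30 = 47.
Producer surplus without the control is ½ · (21 - 30/7) · 117 = 13689/14.
With the ceiling, producers sell 47 units at 11, so PS = ½ · (11 - 30/7) · 47 = 2209/14.
Change in producer surplus = 2209/14 - 13689/14 = -820.

-820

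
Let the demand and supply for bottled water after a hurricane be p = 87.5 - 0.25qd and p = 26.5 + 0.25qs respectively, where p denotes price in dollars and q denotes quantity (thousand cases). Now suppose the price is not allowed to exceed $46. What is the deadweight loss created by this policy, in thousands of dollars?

Rearranging demand gives qd = 350 - 4p; rearranging supply gives qs = 4p - 106. Setting quantity demanded equal to quantity supplied, 350 - 4p = 4p - 106, gives p* = 57 and q* = 122.
Since 46 < 57, the ceiling is binding.
At p = 46: qd = 350 - 4·46 = 166 and qs = 4·46 - 106 = 78.
Quantity traded falls to 78. At q = 78 the demand price is (350 - 78)/4 = 68 and the supply price is (106 + 78)/4 = 46.
Deadweight loss = ½ · (68 - 46) · (122 - 78) = ½ · 22 · 44 = 484.

484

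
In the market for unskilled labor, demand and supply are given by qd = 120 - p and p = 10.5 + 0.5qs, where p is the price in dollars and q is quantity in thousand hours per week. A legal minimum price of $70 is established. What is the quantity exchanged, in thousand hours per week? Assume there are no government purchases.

50

Rearranging supply gives qs = 2p - 21. In a free market, 120 - p = 2p - 21 gives the equilibrium p* = 47, q* = 73.
Since 70 > 47, the floor is binding.
At p = 70: qd = 120 - 70 = 50 and qs = 2·70 - 21 = 119.
The quantity actually transacted is the short side, demand: 50.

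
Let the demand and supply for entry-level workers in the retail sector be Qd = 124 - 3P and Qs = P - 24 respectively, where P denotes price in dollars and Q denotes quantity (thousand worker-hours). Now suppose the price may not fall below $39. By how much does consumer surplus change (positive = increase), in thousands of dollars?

Without the control the market clears where 124 - 3P = P - 24, i.e. P* = 37 and Q* = 13.
Because the floor (39) lies above the market-clearing price, it is binding.
At P = 39: Qd = 124 - 3·39 = 7 and Qs = 39 - 24 = 15.
Consumer surplus without the control is ½ · (124/3 - 37) · 13 = 169/6.
With the floor, consumers buy 7 units at 39, so CS = ½ · (124/3 - 39) · 7 = 49/6.
Change in consumer surplus = 49/6 - 169/6 = -20.

-20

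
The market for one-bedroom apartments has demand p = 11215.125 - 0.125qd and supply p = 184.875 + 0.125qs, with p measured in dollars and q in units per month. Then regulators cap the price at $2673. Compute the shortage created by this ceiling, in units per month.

Rearranging demand gives qd = 89721 - 8p; rearranging supply gives qs = 8p - 1479. In a free market, 89721 - 8p = 8p - 1479 gives the equilibrium p* = 5700, q* = 44121.
Since 2673 < 5700, the ceiling is binding.
At p = 2673: qd = 89721 - 8·2673 = 68337 and qs = 8·2673 - 1479 = 19905.
Shortage = qd - qs = 68337 - 19905 = 48432.

48432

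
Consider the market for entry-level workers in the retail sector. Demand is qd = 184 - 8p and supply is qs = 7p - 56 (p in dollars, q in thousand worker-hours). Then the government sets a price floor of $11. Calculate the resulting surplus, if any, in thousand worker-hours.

In a free market, 184 - 8p = 7p - 56 gives the equilibrium p* = 16, q* = 56.
The floor of 11 is below the equilibrium price 16, so it is not binding; the market clears at p* = 16, q* = 56.
Since the control does not bind, there is no surplus.

0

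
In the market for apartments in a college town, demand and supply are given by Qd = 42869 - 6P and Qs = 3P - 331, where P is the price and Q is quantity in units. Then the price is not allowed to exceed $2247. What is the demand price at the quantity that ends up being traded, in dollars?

6076.5

Equilibrium: 42869 - 6P = 3P - 331, so 43200 = 9P and P* = 4800, Q* = 14069.
Since 2247 < 4800, the ceiling is binding.
At P = 2247: Qd = 42869 - 6·2247 = 29387 and Qs = 3·2247 - 331 = 6410.
Only 6410 units reach the market. On the demand curve, the marginal buyer's willingness to pay at Q = 6410 is (42869 - 6410)/6 = 6076.5.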